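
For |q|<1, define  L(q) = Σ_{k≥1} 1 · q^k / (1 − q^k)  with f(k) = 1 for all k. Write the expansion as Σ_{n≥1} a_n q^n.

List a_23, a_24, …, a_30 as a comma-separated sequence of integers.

[q^23] f(23)=1,f(1)=1 ⇒ 2
d|24:{1,2,3,4,6,8,12,24}  Σf=1+1+1+1+1+1+1+1=8
q^25  k|25↦f(k): 25:1 5:1 1:1  a_25=3
n=26: 26·1 13·2 2·13 1·26  f→[1+1+1+1]=4
q^27  k|27↦f(k): 27:1 9:1 3:1 1:1  a_27=4
n=28: 28·1 14·2 7·4 4·7 2·14 1·28  f→[1+1+1+1+1+1]=6
d|29:{29,1}  Σf=1+1=2
q^30  k|30↦f(k): 30:1 15:1 10:1 6:1 5:1 3:1 2:1 1:1  a_30=8

2, 8, 3, 4, 4, 6, 2, 8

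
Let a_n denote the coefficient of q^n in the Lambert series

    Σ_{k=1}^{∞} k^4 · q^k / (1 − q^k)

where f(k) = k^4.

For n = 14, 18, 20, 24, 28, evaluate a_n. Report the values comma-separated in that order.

40834, 112931, 170898, 358258, 655746

[q^14] f(1)=1,f(2)=16,f(7)=2401,f(14)=38416 ⇒ 40834
d|18:{18,9,6,3,2,1}  Σf=104976+6561+1296+81+16+1=112931
n=20: 1·20 2·10 4·5 5·4 10·2 20·1  f→[1+16+256+625+10000+160000]=170898
[q^24] f(24)=331776,f(12)=20736,f(8)=4096,f(6)=1296,f(4)=256,f(3)=81,f(2)=16,f(1)=1 ⇒ 358258
[q^28] f(28)=614656,f(14)=38416,f(7)=2401,f(4)=256,f(2)=16,f(1)=1 ⇒ 655746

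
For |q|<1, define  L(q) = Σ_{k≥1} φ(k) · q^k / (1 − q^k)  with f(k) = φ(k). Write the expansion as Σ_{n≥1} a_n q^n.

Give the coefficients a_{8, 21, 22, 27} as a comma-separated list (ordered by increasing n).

n=8: 1·8 2·4 4·2 8·1  φ→[1+1+2+4]=8
[q^21] φ(21)=12,φ(7)=6,φ(3)=2,φ(1)=1 ⇒ 21
q^22  k|22↦φ(k): 22:10 11:10 2:1 1:1  a_22=22
q^27  k|27↦φ(k): 1:1 3:2 9:6 27:18  a_27=27

8, 21, 22, 27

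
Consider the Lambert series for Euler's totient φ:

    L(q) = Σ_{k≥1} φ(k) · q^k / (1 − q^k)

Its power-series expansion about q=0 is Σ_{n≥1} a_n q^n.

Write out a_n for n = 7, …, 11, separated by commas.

q^7  k|7↦φ(k): 7:6 1:1  a_7=7
[q^8] φ(8)=4,φ(4)=2,φ(2)=1,φ(1)=1 ⇒ 8
d|9:{9,3,1}  Σφ=6+2+1=9
d|10:{10,5,2,1}  Σφ=4+4+1+1=10
n=11: 11·1 1·11  φ→[10+1]=11

7, 8, 9, 10, 11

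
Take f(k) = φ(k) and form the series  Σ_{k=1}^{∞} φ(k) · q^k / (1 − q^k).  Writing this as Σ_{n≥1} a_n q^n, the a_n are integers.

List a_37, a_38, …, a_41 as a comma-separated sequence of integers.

q^37  k|37↦φ(k): 37:36 1:1  a_37=37
n=38: 1·38 2·19 19·2 38·1  φ→[1+1+18+18]=38
q^39  k|39↦φ(k): 1:1 3:2 13:12 39:24  a_39=39
[q^40] φ(1)=1,φ(2)=1,φ(4)=2,φ(5)=4,φ(8)=4,φ(10)=4,φ(20)=8,φ(40)=16 ⇒ 40
n=41: 41·1 1·41  φ→[40+1]=41

37, 38, 39, 40, 41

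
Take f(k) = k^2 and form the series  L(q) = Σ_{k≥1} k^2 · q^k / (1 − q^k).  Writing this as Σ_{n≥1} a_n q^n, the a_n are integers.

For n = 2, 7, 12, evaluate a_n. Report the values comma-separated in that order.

5, 50, 210

q^2  k|2↦f(k): 2:4 1:1  a_2=5
d|7:{7,1}  Σf=49+1=50
n=12: 12·1 6·2 4·3 3·4 2·6 1·12  f→[144+36+16+9+4+1]=210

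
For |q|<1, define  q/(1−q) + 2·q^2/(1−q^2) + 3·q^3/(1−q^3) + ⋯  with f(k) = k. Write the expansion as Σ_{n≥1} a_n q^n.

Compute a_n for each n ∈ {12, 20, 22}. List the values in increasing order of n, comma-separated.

[q^12] f(12)=12,f(6)=6,f(4)=4,f(3)=3,f(2)=2,f(1)=1 ⇒ 28
d|20:{20,10,5,4,2,1}  Σf=20+10+5+4+2+1=42
[q^22] f(1)=1,f(2)=2,f(11)=11,f(22)=22 ⇒ 36

28, 42, 36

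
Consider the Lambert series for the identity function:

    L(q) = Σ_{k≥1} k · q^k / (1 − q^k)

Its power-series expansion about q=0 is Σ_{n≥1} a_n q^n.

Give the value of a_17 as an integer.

a_17 = 18

n=17: 17·1 1·17  f→[17+1]=18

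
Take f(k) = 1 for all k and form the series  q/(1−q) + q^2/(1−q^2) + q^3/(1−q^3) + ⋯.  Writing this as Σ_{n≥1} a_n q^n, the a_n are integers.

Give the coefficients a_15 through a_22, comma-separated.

4, 5, 2, 6, 2, 6, 4, 4

[q^15] f(1)=1,f(3)=1,f(5)=1,f(15)=1 ⇒ 4
n=16: 16·1 8·2 4·4 2·8 1·16  f→[1+1+1+1+1]=5
q^17  k|17↦f(k): 17:1 1:1  a_17=2
q^18  k|18↦f(k): 1:1 2:1 3:1 6:1 9:1 18:1  a_18=6
d|19:{19,1}  Σf=1+1=2
[q^20] f(1)=1,f(2)=1,f(4)=1,f(5)=1,f(10)=1,f(20)=1 ⇒ 6
n=21: 21·1 7·3 3·7 1·21  f→[1+1+1+1]=4
n=22: 22·1 11·2 2·11 1·22  f→[1+1+1+1]=4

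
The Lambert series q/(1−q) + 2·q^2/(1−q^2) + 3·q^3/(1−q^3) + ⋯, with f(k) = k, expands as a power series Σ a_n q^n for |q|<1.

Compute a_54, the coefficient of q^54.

d|54:{1,2,3,6,9,18,27,54}  Σf=1+2+3+6+9+18+27+54=120

a_54 = 120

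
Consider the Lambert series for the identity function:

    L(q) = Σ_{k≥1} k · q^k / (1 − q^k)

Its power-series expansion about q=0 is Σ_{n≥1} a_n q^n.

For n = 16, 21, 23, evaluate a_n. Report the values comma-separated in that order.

[q^16] f(1)=1,f(2)=2,f(4)=4,f(8)=8,f(16)=16 ⇒ 31
q^21  k|21↦f(k): 1:1 3:3 7:7 21:21  a_21=32
n=23: 1·23 23·1  f→[1+23]=24

31, 32, 24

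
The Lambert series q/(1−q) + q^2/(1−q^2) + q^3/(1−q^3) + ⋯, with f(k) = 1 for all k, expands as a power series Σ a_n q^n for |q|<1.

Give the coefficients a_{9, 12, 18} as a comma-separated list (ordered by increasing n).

3, 6, 6

d|9:{9,3,1}  Σf=1+1+1=3
d|12:{12,6,4,3,2,1}  Σf=1+1+1+1+1+1=6
q^18  k|18↦f(k): 1:1 2:1 3:1 6:1 9:1 18:1  a_18=6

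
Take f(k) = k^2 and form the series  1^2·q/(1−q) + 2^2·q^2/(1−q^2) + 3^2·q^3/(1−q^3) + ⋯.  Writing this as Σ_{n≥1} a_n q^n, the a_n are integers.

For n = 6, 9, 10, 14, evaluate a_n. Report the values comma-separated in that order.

n=6: 1·6 2·3 3·2 6·1  f→[1+4+9+36]=50
[q^9] f(9)=81,f(3)=9,f(1)=1 ⇒ 91
d|10:{10,5,2,1}  Σf=100+25+4+1=130
n=14: 14·1 7·2 2·7 1·14  f→[196+49+4+1]=250

50, 91, 130, 250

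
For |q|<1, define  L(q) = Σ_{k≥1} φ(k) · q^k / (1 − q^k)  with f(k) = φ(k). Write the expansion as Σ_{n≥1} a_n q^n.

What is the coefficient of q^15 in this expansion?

q^15  k|15↦φ(k): 1:1 3:2 5:4 15:8  a_15=15

a_15 = 15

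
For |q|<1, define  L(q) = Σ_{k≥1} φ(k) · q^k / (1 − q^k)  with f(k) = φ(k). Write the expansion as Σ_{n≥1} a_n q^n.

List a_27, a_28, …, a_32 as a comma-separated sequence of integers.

[q^27] φ(1)=1,φ(3)=2,φ(9)=6,φ(27)=18 ⇒ 27
d|28:{28,14,7,4,2,1}  Σφ=12+6+6+2+1+1=28
n=29: 1·29 29·1  φ→[1+28]=29
q^30  k|30↦φ(k): 1:1 2:1 3:2 5:4 6:2 10:4 15:8 30:8  a_30=30
q^31  k|31↦φ(k): 31:30 1:1  a_31=31
q^32  k|32↦φ(k): 1:1 2:1 4:2 8:4 16:8 32:16  a_32=32

27, 28, 29, 30, 31, 32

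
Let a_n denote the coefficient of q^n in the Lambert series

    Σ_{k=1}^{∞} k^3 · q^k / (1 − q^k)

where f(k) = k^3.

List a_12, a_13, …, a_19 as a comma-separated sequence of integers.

q^12  k|12↦f(k): 12:1728 6:216 4:64 3:27 2:8 1:1  a_12=2044
q^13  k|13↦f(k): 1:1 13:2197  a_13=2198
n=14: 1·14 2·7 7·2 14·1  f→[1+8+343+2744]=3096
d|15:{15,5,3,1}  Σf=3375+125+27+1=3528
n=16: 1·16 2·8 4·4 8·2 16·1  f→[1+8+64+512+4096]=4681
d|17:{17,1}  Σf=4913+1=4914
n=18: 1·18 2·9 3·6 6·3 9·2 18·1  f→[1+8+27+216+729+5832]=6813
q^19  k|19↦f(k): 19:6859 1:1  a_19=6860

2044, 2198, 3096, 3528, 4681, 4914, 6813, 6860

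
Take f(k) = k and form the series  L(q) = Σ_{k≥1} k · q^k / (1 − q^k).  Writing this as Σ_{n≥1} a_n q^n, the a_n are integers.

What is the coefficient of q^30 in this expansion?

a_30 = 72

d|30:{30,15,10,6,5,3,2,1}  Σf=30+15+10+6+5+3+2+1=72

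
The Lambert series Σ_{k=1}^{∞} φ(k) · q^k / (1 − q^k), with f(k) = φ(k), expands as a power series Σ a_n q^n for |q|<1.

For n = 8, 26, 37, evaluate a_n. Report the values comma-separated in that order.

d|8:{8,4,2,1}  Σφ=4+2+1+1=8
d|26:{26,13,2,1}  Σφ=12+12+1+1=26
d|37:{37,1}  Σφ=36+1=37

8, 26, 37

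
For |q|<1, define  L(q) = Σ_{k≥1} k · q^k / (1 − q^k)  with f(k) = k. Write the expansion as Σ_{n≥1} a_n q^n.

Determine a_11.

d|11:{11,1}  Σf=11+1=12

a_11 = 12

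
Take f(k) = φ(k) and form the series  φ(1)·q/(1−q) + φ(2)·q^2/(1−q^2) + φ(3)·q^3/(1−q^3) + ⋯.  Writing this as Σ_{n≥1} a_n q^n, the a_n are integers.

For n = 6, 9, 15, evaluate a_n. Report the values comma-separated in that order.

n=6: 1·6 2·3 3·2 6·1  φ→[1+1+2+2]=6
[q^9] φ(1)=1,φ(3)=2,φ(9)=6 ⇒ 9
[q^15] φ(1)=1,φ(3)=2,φ(5)=4,φ(15)=8 ⇒ 15

6, 9, 15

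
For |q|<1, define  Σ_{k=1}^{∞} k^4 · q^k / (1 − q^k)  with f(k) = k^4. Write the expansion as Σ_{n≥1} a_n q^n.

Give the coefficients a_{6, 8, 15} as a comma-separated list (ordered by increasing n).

1394, 4369, 51332

[q^6] f(6)=1296,f(3)=81,f(2)=16,f(1)=1 ⇒ 1394
q^8  k|8↦f(k): 8:4096 4:256 2:16 1:1  a_8=4369
q^15  k|15↦f(k): 1:1 3:81 5:625 15:50625  a_15=51332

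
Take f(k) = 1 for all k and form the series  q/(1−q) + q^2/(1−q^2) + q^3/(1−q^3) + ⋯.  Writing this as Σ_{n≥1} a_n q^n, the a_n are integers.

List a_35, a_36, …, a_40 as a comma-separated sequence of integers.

4, 9, 2, 4, 4, 8

[q^35] f(35)=1,f(7)=1,f(5)=1,f(1)=1 ⇒ 4
q^36  k|36↦f(k): 36:1 18:1 12:1 9:1 6:1 4:1 3:1 2:1 1:1  a_36=9
d|37:{37,1}  Σf=1+1=2
q^38  k|38↦f(k): 38:1 19:1 2:1 1:1  a_38=4
[q^39] f(1)=1,f(3)=1,f(13)=1,f(39)=1 ⇒ 4
d|40:{40,20,10,8,5,4,2,1}  Σf=1+1+1+1+1+1+1+1=8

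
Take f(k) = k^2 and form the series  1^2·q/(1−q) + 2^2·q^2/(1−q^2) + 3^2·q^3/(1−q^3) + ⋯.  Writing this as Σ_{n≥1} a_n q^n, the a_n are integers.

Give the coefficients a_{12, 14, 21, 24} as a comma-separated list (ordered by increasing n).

210, 250, 500, 850

q^12  k|12↦f(k): 1:1 2:4 3:9 4:16 6:36 12:144  a_12=210
n=14: 14·1 7·2 2·7 1·14  f→[196+49+4+1]=250
n=21: 1·21 3·7 7·3 21·1  f→[1+9+49+441]=500
n=24: 24·1 12·2 8·3 6·4 4·6 3·8 2·12 1·24  f→[576+144+64+36+16+9+4+1]=850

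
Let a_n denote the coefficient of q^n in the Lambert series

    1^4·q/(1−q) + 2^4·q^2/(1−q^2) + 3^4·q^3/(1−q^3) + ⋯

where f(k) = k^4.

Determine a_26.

n=26: 1·26 2·13 13·2 26·1  f→[1+16+28561+456976]=485554

a_26 = 485554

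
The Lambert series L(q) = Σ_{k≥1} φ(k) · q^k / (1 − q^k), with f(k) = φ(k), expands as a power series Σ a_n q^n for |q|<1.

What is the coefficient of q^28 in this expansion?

d|28:{28,14,7,4,2,1}  Σφ=12+6+6+2+1+1=28

a_28 = 28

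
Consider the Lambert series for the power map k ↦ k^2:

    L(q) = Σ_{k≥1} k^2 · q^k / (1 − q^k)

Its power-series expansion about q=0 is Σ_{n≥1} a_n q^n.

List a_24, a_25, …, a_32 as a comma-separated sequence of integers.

n=24: 1·24 2·12 3·8 4·6 6·4 8·3 12·2 24·1  f→[1+4+9+16+36+64+144+576]=850
n=25: 1·25 5·5 25·1  f→[1+25+625]=651
[q^26] f(26)=676,f(13)=169,f(2)=4,f(1)=1 ⇒ 850
n=27: 1·27 3·9 9·3 27·1  f→[1+9+81+729]=820
q^28  k|28↦f(k): 1:1 2:4 4:16 7:49 14:196 28:784  a_28=1050
q^29  k|29↦f(k): 29:841 1:1  a_29=842
[q^30] f(30)=900,f(15)=225,f(10)=100,f(6)=36,f(5)=25,f(3)=9,f(2)=4,f(1)=1 ⇒ 1300
d|31:{1,31}  Σf=1+961=962
[q^32] f(1)=1,f(2)=4,f(4)=16,f(8)=64,f(16)=256,f(32)=1024 ⇒ 1365

850, 651, 850, 820, 1050, 842, 1300, 962, 1365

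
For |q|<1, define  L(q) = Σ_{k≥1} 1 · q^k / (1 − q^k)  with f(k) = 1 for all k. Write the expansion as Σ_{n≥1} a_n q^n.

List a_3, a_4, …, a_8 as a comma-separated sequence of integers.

2, 3, 2, 4, 2, 4

q^3  k|3↦f(k): 1:1 3:1  a_3=2
[q^4] f(1)=1,f(2)=1,f(4)=1 ⇒ 3
q^5  k|5↦f(k): 5:1 1:1  a_5=2
[q^6] f(1)=1,f(2)=1,f(3)=1,f(6)=1 ⇒ 4
n=7: 1·7 7·1  f→[1+1]=2
[q^8] f(8)=1,f(4)=1,f(2)=1,f(1)=1 ⇒ 4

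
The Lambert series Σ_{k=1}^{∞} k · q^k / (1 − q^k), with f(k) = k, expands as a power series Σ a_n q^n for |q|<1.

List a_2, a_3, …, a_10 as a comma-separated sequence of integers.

[q^2] f(1)=1,f(2)=2 ⇒ 3
d|3:{1,3}  Σf=1+3=4
d|4:{4,2,1}  Σf=4+2+1=7
n=5: 5·1 1·5  f→[5+1]=6
[q^6] f(6)=6,f(3)=3,f(2)=2,f(1)=1 ⇒ 12
q^7  k|7↦f(k): 7:7 1:1  a_7=8
n=8: 8·1 4·2 2·4 1·8  f→[8+4+2+1]=15
[q^9] f(1)=1,f(3)=3,f(9)=9 ⇒ 13
n=10: 1·10 2·5 5·2 10·1  f→[1+2+5+10]=18

3, 4, 7, 6, 12, 8, 15, 13, 18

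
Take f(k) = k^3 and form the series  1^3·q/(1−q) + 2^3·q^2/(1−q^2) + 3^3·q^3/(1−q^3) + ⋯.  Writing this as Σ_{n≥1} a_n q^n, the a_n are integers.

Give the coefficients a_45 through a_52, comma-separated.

95382, 109512, 103824, 131068, 117993, 141759, 137592, 160454

n=45: 45·1 15·3 9·5 5·9 3·15 1·45  f→[91125+3375+729+125+27+1]=95382
[q^46] f(46)=97336,f(23)=12167,f(2)=8,f(1)=1 ⇒ 109512
[q^47] f(1)=1,f(47)=103823 ⇒ 103824
[q^48] f(1)=1,f(2)=8,f(3)=27,f(4)=64,f(6)=216,f(8)=512,f(12)=1728,f(16)=4096,f(24)=13824,f(48)=110592 ⇒ 131068
n=49: 1·49 7·7 49·1  f→[1+343+117649]=117993
d|50:{1,2,5,10,25,50}  Σf=1+8+125+1000+15625+125000=141759
[q^51] f(1)=1,f(3)=27,f(17)=4913,f(51)=132651 ⇒ 137592
q^52  k|52↦f(k): 1:1 2:8 4:64 13:2197 26:17576 52:140608  a_52=160454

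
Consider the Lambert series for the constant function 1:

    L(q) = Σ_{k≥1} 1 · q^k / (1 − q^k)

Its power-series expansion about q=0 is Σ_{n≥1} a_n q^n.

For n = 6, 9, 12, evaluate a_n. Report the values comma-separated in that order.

4, 3, 6

[q^6] f(1)=1,f(2)=1,f(3)=1,f(6)=1 ⇒ 4
n=9: 1·9 3·3 9·1  f→[1+1+1]=3
[q^12] f(12)=1,f(6)=1,f(4)=1,f(3)=1,f(2)=1,f(1)=1 ⇒ 6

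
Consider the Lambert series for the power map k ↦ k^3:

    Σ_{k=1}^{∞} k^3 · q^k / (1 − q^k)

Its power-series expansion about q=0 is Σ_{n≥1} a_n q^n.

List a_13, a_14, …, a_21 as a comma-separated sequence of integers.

q^13  k|13↦f(k): 1:1 13:2197  a_13=2198
q^14  k|14↦f(k): 14:2744 7:343 2:8 1:1  a_14=3096
d|15:{15,5,3,1}  Σf=3375+125+27+1=3528
[q^16] f(16)=4096,f(8)=512,f(4)=64,f(2)=8,f(1)=1 ⇒ 4681
d|17:{1,17}  Σf=1+4913=4914
q^18  k|18↦f(k): 1:1 2:8 3:27 6:216 9:729 18:5832  a_18=6813
q^19  k|19↦f(k): 19:6859 1:1  a_19=6860
d|20:{20,10,5,4,2,1}  Σf=8000+1000+125+64+8+1=9198
d|21:{1,3,7,21}  Σf=1+27+343+9261=9632

2198, 3096, 3528, 4681, 4914, 6813, 6860, 9198, 9632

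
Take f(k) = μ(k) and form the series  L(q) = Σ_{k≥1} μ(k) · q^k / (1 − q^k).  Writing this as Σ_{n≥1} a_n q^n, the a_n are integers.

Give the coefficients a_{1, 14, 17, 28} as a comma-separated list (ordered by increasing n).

1, 0, 0, 0

q^1  k|1↦μ(k): 1:1  a_1=1
[q^14] μ(14)=1,μ(7)=-1,μ(2)=-1,μ(1)=1 ⇒ 0
n=17: 1·17 17·1  μ→[1+(-1)]=0
q^28  k|28↦μ(k): 1:1 2:-1 4:0 7:-1 14:1 28:0  a_28=0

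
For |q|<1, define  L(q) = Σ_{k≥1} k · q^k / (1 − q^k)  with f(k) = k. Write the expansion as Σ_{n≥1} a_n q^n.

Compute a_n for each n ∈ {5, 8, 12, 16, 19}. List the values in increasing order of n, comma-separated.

q^5  k|5↦f(k): 1:1 5:5  a_5=6
d|8:{1,2,4,8}  Σf=1+2+4+8=15
q^12  k|12↦f(k): 1:1 2:2 3:3 4:4 6:6 12:12  a_12=28
d|16:{1,2,4,8,16}  Σf=1+2+4+8+16=31
d|19:{19,1}  Σf=19+1=20

6, 15, 28, 31, 20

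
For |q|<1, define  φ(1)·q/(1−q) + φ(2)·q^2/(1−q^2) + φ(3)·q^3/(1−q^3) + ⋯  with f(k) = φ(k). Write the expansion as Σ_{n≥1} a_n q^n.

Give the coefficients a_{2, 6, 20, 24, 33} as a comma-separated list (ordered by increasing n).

d|2:{2,1}  Σφ=1+1=2
n=6: 6·1 3·2 2·3 1·6  φ→[2+2+1+1]=6
n=20: 20·1 10·2 5·4 4·5 2·10 1·20  φ→[8+4+4+2+1+1]=20
q^24  k|24↦φ(k): 24:8 12:4 8:4 6:2 4:2 3:2 2:1 1:1  a_24=24
q^33  k|33↦φ(k): 33:20 11:10 3:2 1:1  a_33=33

2, 6, 20, 24, 33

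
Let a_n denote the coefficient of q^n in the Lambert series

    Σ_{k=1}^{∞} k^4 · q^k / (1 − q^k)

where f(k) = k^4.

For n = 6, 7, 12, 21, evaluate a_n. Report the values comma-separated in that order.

[q^6] f(6)=1296,f(3)=81,f(2)=16,f(1)=1 ⇒ 1394
d|7:{1,7}  Σf=1+2401=2402
d|12:{12,6,4,3,2,1}  Σf=20736+1296+256+81+16+1=22386
n=21: 1·21 3·7 7·3 21·1  f→[1+81+2401+194481]=196964

1394, 2402, 22386, 196964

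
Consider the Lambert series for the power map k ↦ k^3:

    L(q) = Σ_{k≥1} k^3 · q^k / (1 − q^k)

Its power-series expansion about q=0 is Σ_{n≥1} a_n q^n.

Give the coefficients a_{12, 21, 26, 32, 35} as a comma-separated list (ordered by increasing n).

2044, 9632, 19782, 37449, 43344

q^12  k|12↦f(k): 1:1 2:8 3:27 4:64 6:216 12:1728  a_12=2044
q^21  k|21↦f(k): 1:1 3:27 7:343 21:9261  a_21=9632
n=26: 26·1 13·2 2·13 1·26  f→[17576+2197+8+1]=19782
q^32  k|32↦f(k): 32:32768 16:4096 8:512 4:64 2:8 1:1  a_32=37449
d|35:{35,7,5,1}  Σf=42875+343+125+1=43344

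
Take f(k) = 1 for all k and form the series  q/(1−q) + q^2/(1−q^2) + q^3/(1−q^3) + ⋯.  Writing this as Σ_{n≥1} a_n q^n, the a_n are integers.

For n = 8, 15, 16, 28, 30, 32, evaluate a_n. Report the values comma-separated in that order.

4, 4, 5, 6, 8, 6

[q^8] f(8)=1,f(4)=1,f(2)=1,f(1)=1 ⇒ 4
d|15:{15,5,3,1}  Σf=1+1+1+1=4
d|16:{16,8,4,2,1}  Σf=1+1+1+1+1=5
[q^28] f(28)=1,f(14)=1,f(7)=1,f(4)=1,f(2)=1,f(1)=1 ⇒ 6
q^30  k|30↦f(k): 30:1 15:1 10:1 6:1 5:1 3:1 2:1 1:1  a_30=8
d|32:{1,2,4,8,16,32}  Σf=1+1+1+1+1+1=6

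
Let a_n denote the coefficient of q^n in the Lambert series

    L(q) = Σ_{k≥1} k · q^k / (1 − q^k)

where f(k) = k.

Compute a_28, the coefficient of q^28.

a_28 = 56

q^28  k|28↦f(k): 28:28 14:14 7:7 4:4 2:2 1:1  a_28=56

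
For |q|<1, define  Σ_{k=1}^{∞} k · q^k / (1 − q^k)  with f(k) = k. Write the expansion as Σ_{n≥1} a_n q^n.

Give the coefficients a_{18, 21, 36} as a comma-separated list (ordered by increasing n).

39, 32, 91

[q^18] f(18)=18,f(9)=9,f(6)=6,f(3)=3,f(2)=2,f(1)=1 ⇒ 39
d|21:{21,7,3,1}  Σf=21+7+3+1=32
q^36  k|36↦f(k): 36:36 18:18 12:12 9:9 6:6 4:4 3:3 2:2 1:1  a_36=91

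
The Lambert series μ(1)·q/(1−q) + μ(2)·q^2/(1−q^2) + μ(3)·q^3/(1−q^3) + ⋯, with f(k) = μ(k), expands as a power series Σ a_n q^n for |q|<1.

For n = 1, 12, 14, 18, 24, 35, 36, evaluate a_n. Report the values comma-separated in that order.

q^1  k|1↦μ(k): 1:1  a_1=1
d|12:{1,2,3,4,6,12}  Σμ=1+(-1)+(-1)+0+1+0=0
[q^14] μ(1)=1,μ(2)=-1,μ(7)=-1,μ(14)=1 ⇒ 0
q^18  k|18↦μ(k): 1:1 2:-1 3:-1 6:1 9:0 18:0  a_18=0
q^24  k|24↦μ(k): 24:0 12:0 8:0 6:1 4:0 3:-1 2:-1 1:1  a_24=0
q^35  k|35↦μ(k): 1:1 5:-1 7:-1 35:1  a_35=0
q^36  k|36↦μ(k): 1:1 2:-1 3:-1 4:0 6:1 9:0 12:0 18:0 36:0  a_36=0

1, 0, 0, 0, 0, 0, 0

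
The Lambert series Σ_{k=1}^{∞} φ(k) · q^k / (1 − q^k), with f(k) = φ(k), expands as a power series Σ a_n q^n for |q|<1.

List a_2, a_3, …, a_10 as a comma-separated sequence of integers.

q^2  k|2↦φ(k): 2:1 1:1  a_2=2
n=3: 3·1 1·3  φ→[2+1]=3
[q^4] φ(4)=2,φ(2)=1,φ(1)=1 ⇒ 4
d|5:{5,1}  Σφ=4+1=5
[q^6] φ(6)=2,φ(3)=2,φ(2)=1,φ(1)=1 ⇒ 6
n=7: 1·7 7·1  φ→[1+6]=7
n=8: 8·1 4·2 2·4 1·8  φ→[4+2+1+1]=8
[q^9] φ(1)=1,φ(3)=2,φ(9)=6 ⇒ 9
n=10: 1·10 2·5 5·2 10·1  φ→[1+1+4+4]=10

2, 3, 4, 5, 6, 7, 8, 9, 10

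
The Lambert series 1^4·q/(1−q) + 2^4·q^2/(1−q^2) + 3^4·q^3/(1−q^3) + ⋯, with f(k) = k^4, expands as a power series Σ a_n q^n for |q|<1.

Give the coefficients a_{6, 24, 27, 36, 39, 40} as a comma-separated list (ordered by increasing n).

q^6  k|6↦f(k): 1:1 2:16 3:81 6:1296  a_6=1394
d|24:{24,12,8,6,4,3,2,1}  Σf=331776+20736+4096+1296+256+81+16+1=358258
q^27  k|27↦f(k): 27:531441 9:6561 3:81 1:1  a_27=538084
n=36: 1·36 2·18 3·12 4·9 6·6 9·4 12·3 18·2 36·1  f→[1+16+81+256+1296+6561+20736+104976+1679616]=1813539
d|39:{39,13,3,1}  Σf=2313441+28561+81+1=2342084
[q^40] f(1)=1,f(2)=16,f(4)=256,f(5)=625,f(8)=4096,f(10)=10000,f(20)=160000,f(40)=2560000 ⇒ 2734994

1394, 358258, 538084, 1813539, 2342084, 2734994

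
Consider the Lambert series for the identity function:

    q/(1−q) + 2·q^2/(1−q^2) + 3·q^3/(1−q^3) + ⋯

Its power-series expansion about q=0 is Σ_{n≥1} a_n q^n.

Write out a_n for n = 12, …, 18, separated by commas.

d|12:{1,2,3,4,6,12}  Σf=1+2+3+4+6+12=28
q^13  k|13↦f(k): 13:13 1:1  a_13=14
q^14  k|14↦f(k): 1:1 2:2 7:7 14:14  a_14=24
[q^15] f(1)=1,f(3)=3,f(5)=5,f(15)=15 ⇒ 24
q^16  k|16↦f(k): 16:16 8:8 4:4 2:2 1:1  a_16=31
q^17  k|17↦f(k): 1:1 17:17  a_17=18
q^18  k|18↦f(k): 1:1 2:2 3:3 6:6 9:9 18:18  a_18=39

28, 14, 24, 24, 31, 18, 39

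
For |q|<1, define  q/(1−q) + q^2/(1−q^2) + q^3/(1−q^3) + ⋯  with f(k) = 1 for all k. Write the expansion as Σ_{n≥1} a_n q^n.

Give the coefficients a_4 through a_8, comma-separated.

n=4: 1·4 2·2 4·1  f→[1+1+1]=3
q^5  k|5↦f(k): 5:1 1:1  a_5=2
n=6: 1·6 2·3 3·2 6·1  f→[1+1+1+1]=4
n=7: 1·7 7·1  f→[1+1]=2
d|8:{1,2,4,8}  Σf=1+1+1+1=4

3, 2, 4, 2, 4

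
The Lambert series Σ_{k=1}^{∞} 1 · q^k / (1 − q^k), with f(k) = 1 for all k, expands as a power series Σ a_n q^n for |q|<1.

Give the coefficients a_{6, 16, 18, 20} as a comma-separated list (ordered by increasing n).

4, 5, 6, 6

n=6: 1·6 2·3 3·2 6·1  f→[1+1+1+1]=4
q^16  k|16↦f(k): 1:1 2:1 4:1 8:1 16:1  a_16=5
n=18: 18·1 9·2 6·3 3·6 2·9 1·18  f→[1+1+1+1+1+1]=6
q^20  k|20↦f(k): 20:1 10:1 5:1 4:1 2:1 1:1  a_20=6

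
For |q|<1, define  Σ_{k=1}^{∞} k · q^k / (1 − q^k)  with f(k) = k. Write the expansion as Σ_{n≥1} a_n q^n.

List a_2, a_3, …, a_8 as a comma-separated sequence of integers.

3, 4, 7, 6, 12, 8, 15

q^2  k|2↦f(k): 1:1 2:2  a_2=3
q^3  k|3↦f(k): 1:1 3:3  a_3=4
[q^4] f(1)=1,f(2)=2,f(4)=4 ⇒ 7
d|5:{1,5}  Σf=1+5=6
[q^6] f(6)=6,f(3)=3,f(2)=2,f(1)=1 ⇒ 12
d|7:{1,7}  Σf=1+7=8
d|8:{8,4,2,1}  Σf=8+4+2+1=15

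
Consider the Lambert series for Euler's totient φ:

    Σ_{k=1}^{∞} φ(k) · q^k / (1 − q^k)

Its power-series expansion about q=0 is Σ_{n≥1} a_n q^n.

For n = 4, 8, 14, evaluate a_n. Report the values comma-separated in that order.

n=4: 4·1 2·2 1·4  φ→[2+1+1]=4
n=8: 1·8 2·4 4·2 8·1  φ→[1+1+2+4]=8
d|14:{1,2,7,14}  Σφ=1+1+6+6=14

4, 8, 14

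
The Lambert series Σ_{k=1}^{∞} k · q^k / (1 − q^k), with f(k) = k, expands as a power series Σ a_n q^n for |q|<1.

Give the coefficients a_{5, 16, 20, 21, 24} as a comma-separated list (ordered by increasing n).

6, 31, 42, 32, 60

[q^5] f(5)=5,f(1)=1 ⇒ 6
n=16: 16·1 8·2 4·4 2·8 1·16  f→[16+8+4+2+1]=31
n=20: 1·20 2·10 4·5 5·4 10·2 20·1  f→[1+2+4+5+10+20]=42
[q^21] f(1)=1,f(3)=3,f(7)=7,f(21)=21 ⇒ 32
q^24  k|24↦f(k): 24:24 12:12 8:8 6:6 4:4 3:3 2:2 1:1  a_24=60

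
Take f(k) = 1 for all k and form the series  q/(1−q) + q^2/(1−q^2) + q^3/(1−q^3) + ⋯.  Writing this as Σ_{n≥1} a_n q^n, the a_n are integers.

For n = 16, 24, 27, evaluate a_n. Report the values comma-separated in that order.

5, 8, 4

q^16  k|16↦f(k): 1:1 2:1 4:1 8:1 16:1  a_16=5
n=24: 1·24 2·12 3·8 4·6 6·4 8·3 12·2 24·1  f→[1+1+1+1+1+1+1+1]=8
n=27: 1·27 3·9 9·3 27·1  f→[1+1+1+1]=4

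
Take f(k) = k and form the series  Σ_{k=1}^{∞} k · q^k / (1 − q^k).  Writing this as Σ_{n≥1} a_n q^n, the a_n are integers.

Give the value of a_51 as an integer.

q^51  k|51↦f(k): 51:51 17:17 3:3 1:1  a_51=72

a_51 = 72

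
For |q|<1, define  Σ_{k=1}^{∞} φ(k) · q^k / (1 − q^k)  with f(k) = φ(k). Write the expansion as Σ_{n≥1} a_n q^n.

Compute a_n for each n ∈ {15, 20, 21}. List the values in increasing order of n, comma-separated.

d|15:{15,5,3,1}  Σφ=8+4+2+1=15
d|20:{1,2,4,5,10,20}  Σφ=1+1+2+4+4+8=20
n=21: 1·21 3·7 7·3 21·1  φ→[1+2+6+12]=21

15, 20, 21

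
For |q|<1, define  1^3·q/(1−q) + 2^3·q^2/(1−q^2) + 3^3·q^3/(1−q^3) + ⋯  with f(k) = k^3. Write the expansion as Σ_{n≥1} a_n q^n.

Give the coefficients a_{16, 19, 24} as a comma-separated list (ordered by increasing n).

4681, 6860, 16380

q^16  k|16↦f(k): 1:1 2:8 4:64 8:512 16:4096  a_16=4681
n=19: 19·1 1·19  f→[6859+1]=6860
n=24: 24·1 12·2 8·3 6·4 4·6 3·8 2·12 1·24  f→[13824+1728+512+216+64+27+8+1]=16380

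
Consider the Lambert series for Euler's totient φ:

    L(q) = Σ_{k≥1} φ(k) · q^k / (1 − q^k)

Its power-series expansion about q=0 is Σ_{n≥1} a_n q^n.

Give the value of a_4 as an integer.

q^4  k|4↦φ(k): 1:1 2:1 4:2  a_4=4

a_4 = 4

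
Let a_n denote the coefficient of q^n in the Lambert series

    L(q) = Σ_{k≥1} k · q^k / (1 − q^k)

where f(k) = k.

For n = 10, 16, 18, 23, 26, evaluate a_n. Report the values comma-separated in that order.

q^10  k|10↦f(k): 1:1 2:2 5:5 10:10  a_10=18
n=16: 16·1 8·2 4·4 2·8 1·16  f→[16+8+4+2+1]=31
n=18: 1·18 2·9 3·6 6·3 9·2 18·1  f→[1+2+3+6+9+18]=39
[q^23] f(23)=23,f(1)=1 ⇒ 24
[q^26] f(26)=26,f(13)=13,f(2)=2,f(1)=1 ⇒ 42

18, 31, 39, 24, 42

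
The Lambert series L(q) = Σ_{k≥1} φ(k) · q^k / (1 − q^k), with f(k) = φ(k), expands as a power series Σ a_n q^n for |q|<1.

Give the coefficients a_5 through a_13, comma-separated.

[q^5] φ(5)=4,φ(1)=1 ⇒ 5
[q^6] φ(1)=1,φ(2)=1,φ(3)=2,φ(6)=2 ⇒ 6
n=7: 1·7 7·1  φ→[1+6]=7
d|8:{1,2,4,8}  Σφ=1+1+2+4=8
[q^9] φ(1)=1,φ(3)=2,φ(9)=6 ⇒ 9
n=10: 10·1 5·2 2·5 1·10  φ→[4+4+1+1]=10
n=11: 11·1 1·11  φ→[10+1]=11
n=12: 1·12 2·6 3·4 4·3 6·2 12·1  φ→[1+1+2+2+2+4]=12
[q^13] φ(1)=1,φ(13)=12 ⇒ 13

5, 6, 7, 8, 9, 10, 11, 12, 13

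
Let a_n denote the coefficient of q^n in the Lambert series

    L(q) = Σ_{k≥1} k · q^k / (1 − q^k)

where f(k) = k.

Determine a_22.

d|22:{22,11,2,1}  Σf=22+11+2+1=36

a_22 = 36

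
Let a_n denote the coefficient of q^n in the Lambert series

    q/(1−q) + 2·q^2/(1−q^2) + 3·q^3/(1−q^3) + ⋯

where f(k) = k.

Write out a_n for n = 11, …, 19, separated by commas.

[q^11] f(11)=11,f(1)=1 ⇒ 12
d|12:{1,2,3,4,6,12}  Σf=1+2+3+4+6+12=28
n=13: 1·13 13·1  f→[1+13]=14
q^14  k|14↦f(k): 1:1 2:2 7:7 14:14  a_14=24
[q^15] f(15)=15,f(5)=5,f(3)=3,f(1)=1 ⇒ 24
[q^16] f(1)=1,f(2)=2,f(4)=4,f(8)=8,f(16)=16 ⇒ 31
n=17: 17·1 1·17  f→[17+1]=18
[q^18] f(18)=18,f(9)=9,f(6)=6,f(3)=3,f(2)=2,f(1)=1 ⇒ 39
[q^19] f(19)=19,f(1)=1 ⇒ 20

12, 28, 14, 24, 24, 31, 18, 39, 20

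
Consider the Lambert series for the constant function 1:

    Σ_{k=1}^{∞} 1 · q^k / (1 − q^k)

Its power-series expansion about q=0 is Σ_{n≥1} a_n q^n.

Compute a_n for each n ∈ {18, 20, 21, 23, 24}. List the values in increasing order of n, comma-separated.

n=18: 18·1 9·2 6·3 3·6 2·9 1·18  f→[1+1+1+1+1+1]=6
n=20: 1·20 2·10 4·5 5·4 10·2 20·1  f→[1+1+1+1+1+1]=6
d|21:{21,7,3,1}  Σf=1+1+1+1=4
n=23: 1·23 23·1  f→[1+1]=2
[q^24] f(24)=1,f(12)=1,f(8)=1,f(6)=1,f(4)=1,f(3)=1,f(2)=1,f(1)=1 ⇒ 8

6, 6, 4, 2, 8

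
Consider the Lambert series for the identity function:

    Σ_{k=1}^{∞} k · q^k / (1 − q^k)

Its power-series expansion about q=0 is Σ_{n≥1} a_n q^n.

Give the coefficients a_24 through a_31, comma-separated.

d|24:{24,12,8,6,4,3,2,1}  Σf=24+12+8+6+4+3+2+1=60
n=25: 1·25 5·5 25·1  f→[1+5+25]=31
[q^26] f(26)=26,f(13)=13,f(2)=2,f(1)=1 ⇒ 42
n=27: 27·1 9·3 3·9 1·27  f→[27+9+3+1]=40
[q^28] f(1)=1,f(2)=2,f(4)=4,f(7)=7,f(14)=14,f(28)=28 ⇒ 56
n=29: 1·29 29·1  f→[1+29]=30
q^30  k|30↦f(k): 30:30 15:15 10:10 6:6 5:5 3:3 2:2 1:1  a_30=72
[q^31] f(31)=31,f(1)=1 ⇒ 32

60, 31, 42, 40, 56, 30, 72, 32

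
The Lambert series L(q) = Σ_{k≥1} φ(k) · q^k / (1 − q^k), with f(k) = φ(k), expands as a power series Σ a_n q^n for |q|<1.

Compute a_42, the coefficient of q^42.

d|42:{1,2,3,6,7,14,21,42}  Σφ=1+1+2+2+6+6+12+12=42

a_42 = 42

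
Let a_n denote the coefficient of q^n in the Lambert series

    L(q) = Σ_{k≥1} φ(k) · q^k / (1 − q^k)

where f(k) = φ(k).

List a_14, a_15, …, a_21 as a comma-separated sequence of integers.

d|14:{14,7,2,1}  Σφ=6+6+1+1=14
d|15:{1,3,5,15}  Σφ=1+2+4+8=15
[q^16] φ(1)=1,φ(2)=1,φ(4)=2,φ(8)=4,φ(16)=8 ⇒ 16
q^17  k|17↦φ(k): 1:1 17:16  a_17=17
n=18: 1·18 2·9 3·6 6·3 9·2 18·1  φ→[1+1+2+2+6+6]=18
n=19: 1·19 19·1  φ→[1+18]=19
n=20: 20·1 10·2 5·4 4·5 2·10 1·20  φ→[8+4+4+2+1+1]=20
q^21  k|21↦φ(k): 1:1 3:2 7:6 21:12  a_21=21

14, 15, 16, 17, 18, 19, 20, 21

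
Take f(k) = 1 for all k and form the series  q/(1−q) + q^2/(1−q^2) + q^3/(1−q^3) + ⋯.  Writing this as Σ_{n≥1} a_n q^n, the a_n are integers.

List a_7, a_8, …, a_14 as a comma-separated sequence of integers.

d|7:{7,1}  Σf=1+1=2
d|8:{8,4,2,1}  Σf=1+1+1+1=4
q^9  k|9↦f(k): 9:1 3:1 1:1  a_9=3
n=10: 10·1 5·2 2·5 1·10  f→[1+1+1+1]=4
q^11  k|11↦f(k): 11:1 1:1  a_11=2
q^12  k|12↦f(k): 1:1 2:1 3:1 4:1 6:1 12:1  a_12=6
[q^13] f(1)=1,f(13)=1 ⇒ 2
[q^14] f(1)=1,f(2)=1,f(7)=1,f(14)=1 ⇒ 4

2, 4, 3, 4, 2, 6, 2, 4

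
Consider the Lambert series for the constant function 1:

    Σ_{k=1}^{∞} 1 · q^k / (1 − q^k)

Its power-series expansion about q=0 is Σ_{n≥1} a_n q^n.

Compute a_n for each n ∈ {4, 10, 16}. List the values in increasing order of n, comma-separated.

q^4  k|4↦f(k): 4:1 2:1 1:1  a_4=3
[q^10] f(10)=1,f(5)=1,f(2)=1,f(1)=1 ⇒ 4
d|16:{1,2,4,8,16}  Σf=1+1+1+1+1=5

3, 4, 5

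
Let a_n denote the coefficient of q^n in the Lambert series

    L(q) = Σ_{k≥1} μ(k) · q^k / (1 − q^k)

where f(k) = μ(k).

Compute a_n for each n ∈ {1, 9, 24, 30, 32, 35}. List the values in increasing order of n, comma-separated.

1, 0, 0, 0, 0, 0

[q^1] μ(1)=1 ⇒ 1
[q^9] μ(9)=0,μ(3)=-1,μ(1)=1 ⇒ 0
n=24: 1·24 2·12 3·8 4·6 6·4 8·3 12·2 24·1  μ→[1+(-1)+(-1)+0+1+0+0+0]=0
n=30: 30·1 15·2 10·3 6·5 5·6 3·10 2·15 1·30  μ→[(-1)+1+1+1+(-1)+(-1)+(-1)+1]=0
q^32  k|32↦μ(k): 32:0 16:0 8:0 4:0 2:-1 1:1  a_32=0
n=35: 35·1 7·5 5·7 1·35  μ→[1+(-1)+(-1)+1]=0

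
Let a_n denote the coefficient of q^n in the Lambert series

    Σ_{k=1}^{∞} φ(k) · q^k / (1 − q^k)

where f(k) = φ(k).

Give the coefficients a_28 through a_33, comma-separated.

q^28  k|28↦φ(k): 1:1 2:1 4:2 7:6 14:6 28:12  a_28=28
q^29  k|29↦φ(k): 29:28 1:1  a_29=29
[q^30] φ(30)=8,φ(15)=8,φ(10)=4,φ(6)=2,φ(5)=4,φ(3)=2,φ(2)=1,φ(1)=1 ⇒ 30
d|31:{31,1}  Σφ=30+1=31
d|32:{1,2,4,8,16,32}  Σφ=1+1+2+4+8+16=32
n=33: 33·1 11·3 3·11 1·33  φ→[20+10+2+1]=33

28, 29, 30, 31, 32, 33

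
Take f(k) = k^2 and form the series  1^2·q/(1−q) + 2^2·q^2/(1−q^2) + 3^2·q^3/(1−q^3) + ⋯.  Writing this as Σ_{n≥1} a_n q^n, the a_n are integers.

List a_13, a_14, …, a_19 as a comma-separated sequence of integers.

d|13:{13,1}  Σf=169+1=170
[q^14] f(14)=196,f(7)=49,f(2)=4,f(1)=1 ⇒ 250
q^15  k|15↦f(k): 15:225 5:25 3:9 1:1  a_15=260
[q^16] f(1)=1,f(2)=4,f(4)=16,f(8)=64,f(16)=256 ⇒ 341
d|17:{17,1}  Σf=289+1=290
q^18  k|18↦f(k): 1:1 2:4 3:9 6:36 9:81 18:324  a_18=455
n=19: 1·19 19·1  f→[1+361]=362

170, 250, 260, 341, 290, 455, 362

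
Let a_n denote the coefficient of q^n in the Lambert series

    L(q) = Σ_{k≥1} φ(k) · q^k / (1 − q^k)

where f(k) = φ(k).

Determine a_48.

d|48:{1,2,3,4,6,8,12,16,24,48}  Σφ=1+1+2+2+2+4+4+8+8+16=48

a_48 = 48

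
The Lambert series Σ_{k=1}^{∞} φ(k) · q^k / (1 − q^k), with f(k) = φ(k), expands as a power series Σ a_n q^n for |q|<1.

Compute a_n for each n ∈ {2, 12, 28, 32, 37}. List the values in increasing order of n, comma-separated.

n=2: 1·2 2·1  φ→[1+1]=2
[q^12] φ(1)=1,φ(2)=1,φ(3)=2,φ(4)=2,φ(6)=2,φ(12)=4 ⇒ 12
d|28:{28,14,7,4,2,1}  Σφ=12+6+6+2+1+1=28
d|32:{32,16,8,4,2,1}  Σφ=16+8+4+2+1+1=32
[q^37] φ(37)=36,φ(1)=1 ⇒ 37

2, 12, 28, 32, 37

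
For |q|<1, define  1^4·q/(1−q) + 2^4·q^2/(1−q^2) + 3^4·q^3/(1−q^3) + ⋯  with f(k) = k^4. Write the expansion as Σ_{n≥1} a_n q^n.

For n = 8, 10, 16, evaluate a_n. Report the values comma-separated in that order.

4369, 10642, 69905

q^8  k|8↦f(k): 8:4096 4:256 2:16 1:1  a_8=4369
q^10  k|10↦f(k): 1:1 2:16 5:625 10:10000  a_10=10642
n=16: 1·16 2·8 4·4 8·2 16·1  f→[1+16+256+4096+65536]=69905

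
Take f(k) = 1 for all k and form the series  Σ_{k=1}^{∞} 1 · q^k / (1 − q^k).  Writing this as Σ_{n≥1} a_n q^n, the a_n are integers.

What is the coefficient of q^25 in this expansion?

q^25  k|25↦f(k): 1:1 5:1 25:1  a_25=3

a_25 = 3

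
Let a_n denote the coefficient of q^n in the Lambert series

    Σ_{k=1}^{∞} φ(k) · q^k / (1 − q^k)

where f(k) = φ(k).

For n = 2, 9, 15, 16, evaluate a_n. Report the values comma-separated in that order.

[q^2] φ(1)=1,φ(2)=1 ⇒ 2
[q^9] φ(1)=1,φ(3)=2,φ(9)=6 ⇒ 9
n=15: 15·1 5·3 3·5 1·15  φ→[8+4+2+1]=15
q^16  k|16↦φ(k): 16:8 8:4 4:2 2:1 1:1  a_16=16

2, 9, 15, 16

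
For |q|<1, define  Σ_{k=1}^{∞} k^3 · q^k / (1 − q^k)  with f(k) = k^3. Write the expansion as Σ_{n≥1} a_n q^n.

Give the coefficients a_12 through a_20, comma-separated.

2044, 2198, 3096, 3528, 4681, 4914, 6813, 6860, 9198

d|12:{12,6,4,3,2,1}  Σf=1728+216+64+27+8+1=2044
q^13  k|13↦f(k): 1:1 13:2197  a_13=2198
n=14: 1·14 2·7 7·2 14·1  f→[1+8+343+2744]=3096
n=15: 15·1 5·3 3·5 1·15  f→[3375+125+27+1]=3528
[q^16] f(1)=1,f(2)=8,f(4)=64,f(8)=512,f(16)=4096 ⇒ 4681
q^17  k|17↦f(k): 17:4913 1:1  a_17=4914
d|18:{18,9,6,3,2,1}  Σf=5832+729+216+27+8+1=6813
n=19: 1·19 19·1  f→[1+6859]=6860
[q^20] f(20)=8000,f(10)=1000,f(5)=125,f(4)=64,f(2)=8,f(1)=1 ⇒ 9198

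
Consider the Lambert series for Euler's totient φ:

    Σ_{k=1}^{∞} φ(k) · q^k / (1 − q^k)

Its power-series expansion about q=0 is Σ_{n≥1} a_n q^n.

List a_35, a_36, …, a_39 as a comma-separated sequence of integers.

[q^35] φ(1)=1,φ(5)=4,φ(7)=6,φ(35)=24 ⇒ 35
n=36: 36·1 18·2 12·3 9·4 6·6 4·9 3·12 2·18 1·36  φ→[12+6+4+6+2+2+2+1+1]=36
[q^37] φ(1)=1,φ(37)=36 ⇒ 37
d|38:{1,2,19,38}  Σφ=1+1+18+18=38
[q^39] φ(39)=24,φ(13)=12,φ(3)=2,φ(1)=1 ⇒ 39

35, 36, 37, 38, 39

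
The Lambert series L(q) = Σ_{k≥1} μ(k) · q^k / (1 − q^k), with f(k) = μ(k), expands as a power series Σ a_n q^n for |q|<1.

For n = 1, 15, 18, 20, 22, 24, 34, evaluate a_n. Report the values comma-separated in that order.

1, 0, 0, 0, 0, 0, 0

q^1  k|1↦μ(k): 1:1  a_1=1
[q^15] μ(1)=1,μ(3)=-1,μ(5)=-1,μ(15)=1 ⇒ 0
n=18: 1·18 2·9 3·6 6·3 9·2 18·1  μ→[1+(-1)+(-1)+1+0+0]=0
d|20:{1,2,4,5,10,20}  Σμ=1+(-1)+0+(-1)+1+0=0
q^22  k|22↦μ(k): 22:1 11:-1 2:-1 1:1  a_22=0
n=24: 24·1 12·2 8·3 6·4 4·6 3·8 2·12 1·24  μ→[0+0+0+1+0+(-1)+(-1)+1]=0
n=34: 1·34 2·17 17·2 34·1  μ→[1+(-1)+(-1)+1]=0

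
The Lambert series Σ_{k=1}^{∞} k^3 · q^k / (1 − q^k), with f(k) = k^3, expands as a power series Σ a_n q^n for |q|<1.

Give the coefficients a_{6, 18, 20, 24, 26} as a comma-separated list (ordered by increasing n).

d|6:{1,2,3,6}  Σf=1+8+27+216=252
q^18  k|18↦f(k): 18:5832 9:729 6:216 3:27 2:8 1:1  a_18=6813
n=20: 1·20 2·10 4·5 5·4 10·2 20·1  f→[1+8+64+125+1000+8000]=9198
[q^24] f(1)=1,f(2)=8,f(3)=27,f(4)=64,f(6)=216,f(8)=512,f(12)=1728,f(24)=13824 ⇒ 16380
d|26:{1,2,13,26}  Σf=1+8+2197+17576=19782

252, 6813, 9198, 16380, 19782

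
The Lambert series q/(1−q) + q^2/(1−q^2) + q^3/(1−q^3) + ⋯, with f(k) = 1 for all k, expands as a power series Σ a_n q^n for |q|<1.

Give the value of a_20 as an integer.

a_20 = 6

n=20: 1·20 2·10 4·5 5·4 10·2 20·1  f→[1+1+1+1+1+1]=6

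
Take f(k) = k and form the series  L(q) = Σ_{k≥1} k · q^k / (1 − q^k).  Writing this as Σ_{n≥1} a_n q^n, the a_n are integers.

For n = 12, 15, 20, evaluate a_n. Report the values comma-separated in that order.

28, 24, 42

q^12  k|12↦f(k): 12:12 6:6 4:4 3:3 2:2 1:1  a_12=28
q^15  k|15↦f(k): 15:15 5:5 3:3 1:1  a_15=24
n=20: 1·20 2·10 4·5 5·4 10·2 20·1  f→[1+2+4+5+10+20]=42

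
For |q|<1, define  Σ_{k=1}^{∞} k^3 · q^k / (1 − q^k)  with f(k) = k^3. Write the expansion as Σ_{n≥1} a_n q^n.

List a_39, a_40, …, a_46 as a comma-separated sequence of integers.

61544, 73710, 68922, 86688, 79508, 97236, 95382, 109512

q^39  k|39↦f(k): 39:59319 13:2197 3:27 1:1  a_39=61544
[q^40] f(40)=64000,f(20)=8000,f(10)=1000,f(8)=512,f(5)=125,f(4)=64,f(2)=8,f(1)=1 ⇒ 73710
q^41  k|41↦f(k): 1:1 41:68921  a_41=68922
[q^42] f(1)=1,f(2)=8,f(3)=27,f(6)=216,f(7)=343,f(14)=2744,f(21)=9261,f(42)=74088 ⇒ 86688
n=43: 43·1 1·43  f→[79507+1]=79508
d|44:{44,22,11,4,2,1}  Σf=85184+10648+1331+64+8+1=97236
d|45:{45,15,9,5,3,1}  Σf=91125+3375+729+125+27+1=95382
d|46:{46,23,2,1}  Σf=97336+12167+8+1=109512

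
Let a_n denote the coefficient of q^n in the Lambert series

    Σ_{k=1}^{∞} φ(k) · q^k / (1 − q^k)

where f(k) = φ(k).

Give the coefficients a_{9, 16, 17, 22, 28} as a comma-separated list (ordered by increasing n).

[q^9] φ(9)=6,φ(3)=2,φ(1)=1 ⇒ 9
d|16:{16,8,4,2,1}  Σφ=8+4+2+1+1=16
d|17:{17,1}  Σφ=16+1=17
d|22:{1,2,11,22}  Σφ=1+1+10+10=22
[q^28] φ(28)=12,φ(14)=6,φ(7)=6,φ(4)=2,φ(2)=1,φ(1)=1 ⇒ 28

9, 16, 17, 22, 28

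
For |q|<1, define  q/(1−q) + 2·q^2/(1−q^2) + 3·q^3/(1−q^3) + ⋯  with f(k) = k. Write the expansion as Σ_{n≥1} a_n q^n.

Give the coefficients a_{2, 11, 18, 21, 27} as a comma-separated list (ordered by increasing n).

3, 12, 39, 32, 40

q^2  k|2↦f(k): 1:1 2:2  a_2=3
n=11: 11·1 1·11  f→[11+1]=12
d|18:{1,2,3,6,9,18}  Σf=1+2+3+6+9+18=39
n=21: 21·1 7·3 3·7 1·21  f→[21+7+3+1]=32
q^27  k|27↦f(k): 27:27 9:9 3:3 1:1  a_27=40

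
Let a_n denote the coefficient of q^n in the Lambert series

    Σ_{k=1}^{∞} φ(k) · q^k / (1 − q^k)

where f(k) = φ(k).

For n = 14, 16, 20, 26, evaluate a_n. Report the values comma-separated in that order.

n=14: 14·1 7·2 2·7 1·14  φ→[6+6+1+1]=14
n=16: 1·16 2·8 4·4 8·2 16·1  φ→[1+1+2+4+8]=16
d|20:{1,2,4,5,10,20}  Σφ=1+1+2+4+4+8=20
[q^26] φ(1)=1,φ(2)=1,φ(13)=12,φ(26)=12 ⇒ 26

14, 16, 20, 26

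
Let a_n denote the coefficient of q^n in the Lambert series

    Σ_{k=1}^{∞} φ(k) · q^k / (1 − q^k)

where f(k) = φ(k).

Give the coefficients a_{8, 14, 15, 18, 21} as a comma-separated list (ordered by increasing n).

d|8:{1,2,4,8}  Σφ=1+1+2+4=8
n=14: 1·14 2·7 7·2 14·1  φ→[1+1+6+6]=14
d|15:{1,3,5,15}  Σφ=1+2+4+8=15
n=18: 18·1 9·2 6·3 3·6 2·9 1·18  φ→[6+6+2+2+1+1]=18
d|21:{21,7,3,1}  Σφ=12+6+2+1=21

8, 14, 15, 18, 21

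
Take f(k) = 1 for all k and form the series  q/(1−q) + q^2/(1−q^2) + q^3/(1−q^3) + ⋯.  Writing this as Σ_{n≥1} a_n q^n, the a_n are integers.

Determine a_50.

q^50  k|50↦f(k): 1:1 2:1 5:1 10:1 25:1 50:1  a_50=6

a_50 = 6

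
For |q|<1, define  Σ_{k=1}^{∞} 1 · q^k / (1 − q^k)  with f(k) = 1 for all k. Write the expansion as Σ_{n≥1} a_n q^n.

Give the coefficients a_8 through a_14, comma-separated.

4, 3, 4, 2, 6, 2, 4

n=8: 8·1 4·2 2·4 1·8  f→[1+1+1+1]=4
n=9: 1·9 3·3 9·1  f→[1+1+1]=3
n=10: 1·10 2·5 5·2 10·1  f→[1+1+1+1]=4
q^11  k|11↦f(k): 11:1 1:1  a_11=2
q^12  k|12↦f(k): 12:1 6:1 4:1 3:1 2:1 1:1  a_12=6
n=13: 1·13 13·1  f→[1+1]=2
q^14  k|14↦f(k): 14:1 7:1 2:1 1:1  a_14=4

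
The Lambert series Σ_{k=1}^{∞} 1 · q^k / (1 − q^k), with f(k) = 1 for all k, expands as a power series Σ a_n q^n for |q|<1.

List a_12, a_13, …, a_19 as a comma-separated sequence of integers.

q^12  k|12↦f(k): 1:1 2:1 3:1 4:1 6:1 12:1  a_12=6
q^13  k|13↦f(k): 13:1 1:1  a_13=2
[q^14] f(1)=1,f(2)=1,f(7)=1,f(14)=1 ⇒ 4
q^15  k|15↦f(k): 1:1 3:1 5:1 15:1  a_15=4
[q^16] f(16)=1,f(8)=1,f(4)=1,f(2)=1,f(1)=1 ⇒ 5
[q^17] f(17)=1,f(1)=1 ⇒ 2
n=18: 1·18 2·9 3·6 6·3 9·2 18·1  f→[1+1+1+1+1+1]=6
n=19: 19·1 1·19  f→[1+1]=2

6, 2, 4, 4, 5, 2, 6, 2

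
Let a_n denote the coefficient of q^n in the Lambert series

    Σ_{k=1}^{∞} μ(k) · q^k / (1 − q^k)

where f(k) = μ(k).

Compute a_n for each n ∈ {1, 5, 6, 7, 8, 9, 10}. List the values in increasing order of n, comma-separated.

1, 0, 0, 0, 0, 0, 0

d|1:{1}  Σμ=1=1
q^5  k|5↦μ(k): 5:-1 1:1  a_5=0
q^6  k|6↦μ(k): 1:1 2:-1 3:-1 6:1  a_6=0
q^7  k|7↦μ(k): 7:-1 1:1  a_7=0
q^8  k|8↦μ(k): 1:1 2:-1 4:0 8:0  a_8=0
d|9:{1,3,9}  Σμ=1+(-1)+0=0
d|10:{1,2,5,10}  Σμ=1+(-1)+(-1)+1=0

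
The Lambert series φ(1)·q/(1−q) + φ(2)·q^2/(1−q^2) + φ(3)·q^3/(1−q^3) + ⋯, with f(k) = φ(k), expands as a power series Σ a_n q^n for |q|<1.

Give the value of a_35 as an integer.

q^35  k|35↦φ(k): 1:1 5:4 7:6 35:24  a_35=35

a_35 = 35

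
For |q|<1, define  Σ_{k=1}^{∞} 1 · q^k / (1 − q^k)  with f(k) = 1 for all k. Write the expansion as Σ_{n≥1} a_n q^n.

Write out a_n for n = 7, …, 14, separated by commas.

2, 4, 3, 4, 2, 6, 2, 4

d|7:{7,1}  Σf=1+1=2
d|8:{8,4,2,1}  Σf=1+1+1+1=4
q^9  k|9↦f(k): 9:1 3:1 1:1  a_9=3
n=10: 10·1 5·2 2·5 1·10  f→[1+1+1+1]=4
[q^11] f(11)=1,f(1)=1 ⇒ 2
n=12: 1·12 2·6 3·4 4·3 6·2 12·1  f→[1+1+1+1+1+1]=6
n=13: 1·13 13·1  f→[1+1]=2
q^14  k|14↦f(k): 14:1 7:1 2:1 1:1  a_14=4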